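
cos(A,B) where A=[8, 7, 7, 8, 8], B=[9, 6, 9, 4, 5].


A·B = 8·9 + 7·6 + 7·9 + 8·4 + 8·5 = 249
‖A‖ = √290 = 17.0294, ‖B‖ = √239 = 15.4596
cos = 249/(√290·√239) = 249/√69310 = 0.9458

0.9458


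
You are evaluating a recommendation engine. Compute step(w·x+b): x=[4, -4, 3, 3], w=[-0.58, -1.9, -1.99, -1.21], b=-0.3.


z = (4)·(-0.58) + (-4)·(-1.9) + (3)·(-1.99) + (3)·(-1.21) - 0.3
  = -4.62
step(z) = 0 (z<0)

0


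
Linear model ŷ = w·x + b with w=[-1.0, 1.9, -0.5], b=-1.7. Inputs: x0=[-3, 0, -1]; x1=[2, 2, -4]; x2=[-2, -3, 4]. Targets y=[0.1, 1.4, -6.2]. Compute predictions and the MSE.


ŷ0 = (-1.0)·(-3) + (1.9)·(0) + (-0.5)·(-1) - 1.7 = 1.8
ŷ1 = (-1.0)·(2) + (1.9)·(2) + (-0.5)·(-4) - 1.7 = 2.1
ŷ2 = (-1.0)·(-2) + (1.9)·(-3) + (-0.5)·(4) - 1.7 = -7.4
errors² = [2.89, 0.49, 1.44]
MSE = 4.8200/3 = 1.6067

1.6067


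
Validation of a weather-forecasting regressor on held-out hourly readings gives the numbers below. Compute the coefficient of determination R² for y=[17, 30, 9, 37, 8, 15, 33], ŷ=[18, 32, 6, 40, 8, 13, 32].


ȳ = 21.2857
SS_res = Σ(y-ŷ)² = 28
SS_tot = Σ(y-ȳ)² = 845.43
R² = 1 - SS_res/SS_tot = 1 - 0.0331 = 0.9669

0.9669


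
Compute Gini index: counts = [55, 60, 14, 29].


Probabilities: [55/158, 60/158, 14/158, 29/158] ≈ [0.3481, 0.3797, 0.0886, 0.1835]
Σpᵢ² = (3025 + 3600 + 196 + 841)/158² = 7662/24964
Gini = 1 - Σpᵢ² = 1 - 7662/24964 = 0.6931

0.6931


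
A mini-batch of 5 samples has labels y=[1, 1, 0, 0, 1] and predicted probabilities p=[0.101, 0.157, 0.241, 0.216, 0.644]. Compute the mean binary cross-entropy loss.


L[0] = -ln(0.101) = 2.2926
L[1] = -ln(0.157) = 1.8515
L[2] = -ln(1-0.241) = -ln(0.759) = 0.2758
L[3] = -ln(1-0.216) = -ln(0.784) = 0.2433
L[4] = -ln(0.644) = 0.4401
mean = (2.2926 + 1.8515 + 0.2758 + 0.2433 + 0.4401)/5 = 1.0207

1.0207


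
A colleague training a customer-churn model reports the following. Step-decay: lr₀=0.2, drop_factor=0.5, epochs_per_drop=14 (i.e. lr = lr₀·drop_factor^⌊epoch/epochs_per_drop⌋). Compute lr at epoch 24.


n_drops = ⌊24/14⌋ = 1
lr = 0.2·0.5^1 = 0.2·0.5 = 0.1

0.1


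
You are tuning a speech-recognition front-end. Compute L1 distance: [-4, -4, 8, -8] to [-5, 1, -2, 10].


d = |-4+ 5| + |-4-1| + |8+ 2| + |-8-10|
  = 1 + 5 + 10 + 18
  = 34

34


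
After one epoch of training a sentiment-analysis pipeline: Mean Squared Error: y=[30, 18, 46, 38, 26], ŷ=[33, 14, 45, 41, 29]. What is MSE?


Squared errors: (30-33)²=9, (18-14)²=16, (46-45)²=1, (38-41)²=9, (26-29)²=9
Sum = 44
MSE = 44/5 = 44/5

44/5


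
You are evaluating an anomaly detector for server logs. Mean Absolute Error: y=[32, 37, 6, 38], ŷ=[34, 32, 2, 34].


Absolute errors: |32-34|=2, |37-32|=5, |6-2|=4, |38-34|=4
Sum = 15
MAE = 15/4 = 15/4

15/4


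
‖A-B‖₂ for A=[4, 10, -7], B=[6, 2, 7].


d = √((4-6)² + (10-2)² + (-7-7)²)
  = √(4 + 64 + 196)
  = √264 = 16.2481

16.2481


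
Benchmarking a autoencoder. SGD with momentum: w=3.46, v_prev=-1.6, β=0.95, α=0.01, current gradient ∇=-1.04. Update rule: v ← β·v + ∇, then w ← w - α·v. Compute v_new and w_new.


v_new = 0.95·-1.6 - 1.04 = -1.52 - 1.04 = -2.56
w_new = 3.46 - 0.01·-2.56 = 3.46 + 0.0256 = 3.4856

v_new=-2.56, w_new=3.4856


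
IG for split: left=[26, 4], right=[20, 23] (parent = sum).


Parent = [46, 27], H_parent = 0.9506
H_left = 0.5665 (n=30), H_right = 0.9965 (n=43)
H_children = (30/73)·0.5665 + (43/73)·0.9965 = 0.8198
IG = 0.9506 - 0.8198 = 0.1308

0.1308


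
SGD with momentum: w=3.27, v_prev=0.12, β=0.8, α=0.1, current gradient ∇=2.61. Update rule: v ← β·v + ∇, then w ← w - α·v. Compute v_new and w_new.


v_new = 0.8·0.12 + 2.61 = 0.096 + 2.61 = 2.706
w_new = 3.27 - 0.1·2.706 = 3.27 - 0.2706 = 2.9994

v_new=2.706, w_new=2.9994


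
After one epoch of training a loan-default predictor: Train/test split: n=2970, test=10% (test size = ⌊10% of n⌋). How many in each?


Test = ⌊2970·10/100⌋ = 297
Train = 2970 - 297 = 2673

Train: 2673, Test: 297


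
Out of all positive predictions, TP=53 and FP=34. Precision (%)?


Precision = TP/(TP+FP)
= 53/(53+34)
= 53/87 = 60.92%

60.92%


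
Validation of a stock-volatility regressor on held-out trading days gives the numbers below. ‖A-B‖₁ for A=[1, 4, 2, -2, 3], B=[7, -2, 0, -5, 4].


d = |1-7| + |4+ 2| + |2-0| + |-2+ 5| + |3-4|
  = 6 + 6 + 2 + 3 + 1
  = 18

18


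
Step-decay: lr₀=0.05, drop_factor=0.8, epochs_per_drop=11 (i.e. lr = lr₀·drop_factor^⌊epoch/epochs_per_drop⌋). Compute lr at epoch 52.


n_drops = ⌊52/11⌋ = 4
lr = 0.05·0.8^4 = 0.05·0.4096 = 0.02048

0.02048


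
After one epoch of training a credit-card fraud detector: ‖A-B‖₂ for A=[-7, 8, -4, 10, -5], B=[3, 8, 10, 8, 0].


d = √((-7-3)² + (8-8)² + (-4-10)² + (10-8)² + (-5-0)²)
  = √(100 + 0 + 196 + 4 + 25)
  = √325 = 18.0278

18.0278


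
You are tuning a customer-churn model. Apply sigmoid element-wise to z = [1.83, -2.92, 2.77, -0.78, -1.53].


σ(1.83) = 1/(1+e^-1.83) = 0.8618
σ(-2.92) = 1/(1+e^2.92) = 0.0512
σ(2.77) = 1/(1+e^-2.77) = 0.941
σ(-0.78) = 1/(1+e^0.78) = 0.3143
σ(-1.53) = 1/(1+e^1.53) = 0.178
result = [0.8618, 0.0512, 0.941, 0.3143, 0.178]

[0.8618, 0.0512, 0.941, 0.3143, 0.178]


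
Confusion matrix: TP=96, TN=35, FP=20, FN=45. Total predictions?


Total = TP + TN + FP + FN
= 96 + 35 + 20 + 45
= 196
(Predicted positive: 116, predicted negative: 80)

196


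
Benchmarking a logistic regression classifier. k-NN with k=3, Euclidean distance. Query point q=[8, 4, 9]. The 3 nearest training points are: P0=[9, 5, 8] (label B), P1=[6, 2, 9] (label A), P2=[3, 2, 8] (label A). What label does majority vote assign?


d(q,P0) = 1.7321  (label B)
d(q,P1) = 2.8284  (label A)
d(q,P2) = 5.4772  (label A)
Votes: A=2, B=1
Majority → A

A


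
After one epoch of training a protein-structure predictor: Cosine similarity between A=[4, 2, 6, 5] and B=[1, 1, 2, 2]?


A·B = 4·1 + 2·1 + 6·2 + 5·2 = 28
‖A‖ = √81 = 9, ‖B‖ = √10 = 3.1623
cos = 28/(√81·√10) = 28/√810 = 0.9838

0.9838


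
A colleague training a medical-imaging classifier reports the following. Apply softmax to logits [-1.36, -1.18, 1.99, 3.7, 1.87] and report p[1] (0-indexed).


Exponentials: e^-1.36=0.2567, e^-1.18=0.3073, e^1.99=7.3155, e^3.7=40.4473, e^1.87=6.4883
Sum = 54.8151
Softmax = [0.0047, 0.0056, 0.1335, 0.7379, 0.1184]
p[1] = 0.3073/54.8151 = 0.0056

0.0056


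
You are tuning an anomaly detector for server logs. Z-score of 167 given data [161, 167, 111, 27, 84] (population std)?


μ = 110, σ = 51.7996
z = (167 - 110)/51.7996 = 1.1004

1.1004


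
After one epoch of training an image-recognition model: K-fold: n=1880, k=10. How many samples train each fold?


Fold size = 1880/10 = 188
Training per fold = 1880 - 188 = 1692

1692


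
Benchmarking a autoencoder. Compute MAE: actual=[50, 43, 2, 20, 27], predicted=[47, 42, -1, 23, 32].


Absolute errors: |50-47|=3, |43-42|=1, |2+ 1|=3, |20-23|=3, |27-32|=5
Sum = 15
MAE = 15/5 = 3

3


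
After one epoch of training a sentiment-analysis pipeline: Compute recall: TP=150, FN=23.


Recall = TP/(TP+FN)
= 150/(150+23)
= 150/173 = 86.71%

86.71%


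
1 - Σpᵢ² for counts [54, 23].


Probabilities: [54/77, 23/77] ≈ [0.7013, 0.2987]
Σpᵢ² = (2916 + 529)/77² = 3445/5929
Gini = 1 - Σpᵢ² = 1 - 3445/5929 = 0.419

0.419


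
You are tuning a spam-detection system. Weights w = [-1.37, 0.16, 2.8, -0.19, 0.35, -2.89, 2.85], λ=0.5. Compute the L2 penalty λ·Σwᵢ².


‖w‖₂² = (-1.37)² + (0.16)² + (2.8)² + (-0.19)² + (0.35)² + (-2.89)² + (2.85)²
     = 1.8769 + 0.0256 + 7.84 + 0.0361 + 0.1225 + 8.3521 + 8.1225
     = 26.3757
λ·‖w‖₂² = 0.5·26.3757 = 13.18785

13.18785


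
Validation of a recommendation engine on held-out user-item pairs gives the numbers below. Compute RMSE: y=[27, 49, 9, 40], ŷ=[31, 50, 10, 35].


MSE = 43/4 = 10.75
RMSE = √(43/4) = 3.2787

3.2787


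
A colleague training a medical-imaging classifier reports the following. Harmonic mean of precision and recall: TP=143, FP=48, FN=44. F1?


Precision = 143/191 = 0.7487
Recall = 143/187 = 0.7647
F1 = 2·P·R/(P+R) = 2·TP/(2·TP+FP+FN) = 286/(286+48+44) = 286/378 = 0.7566

0.7566


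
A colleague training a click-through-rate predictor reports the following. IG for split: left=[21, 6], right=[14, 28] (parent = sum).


Parent = [35, 34], H_parent = 0.9998
H_left = 0.7642 (n=27), H_right = 0.9183 (n=42)
H_children = (27/69)·0.7642 + (42/69)·0.9183 = 0.858
IG = 0.9998 - 0.858 = 0.1418

0.1418


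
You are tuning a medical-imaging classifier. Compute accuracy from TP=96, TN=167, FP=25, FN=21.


Accuracy = (TP+TN)/(TP+TN+FP+FN)
= (96+167)/(309)
= 263/309 = 85.11%

85.11%


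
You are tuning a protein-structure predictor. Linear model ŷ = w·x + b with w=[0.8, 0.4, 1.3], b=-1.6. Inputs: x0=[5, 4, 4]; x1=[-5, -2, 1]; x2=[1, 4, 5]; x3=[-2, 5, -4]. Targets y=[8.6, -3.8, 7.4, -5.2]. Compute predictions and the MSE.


ŷ0 = (0.8)·(5) + (0.4)·(4) + (1.3)·(4) - 1.6 = 9.2
ŷ1 = (0.8)·(-5) + (0.4)·(-2) + (1.3)·(1) - 1.6 = -5.1
ŷ2 = (0.8)·(1) + (0.4)·(4) + (1.3)·(5) - 1.6 = 7.3
ŷ3 = (0.8)·(-2) + (0.4)·(5) + (1.3)·(-4) - 1.6 = -6.4
errors² = [0.36, 1.69, 0.01, 1.44]
MSE = 3.5000/4 = 0.875

0.875


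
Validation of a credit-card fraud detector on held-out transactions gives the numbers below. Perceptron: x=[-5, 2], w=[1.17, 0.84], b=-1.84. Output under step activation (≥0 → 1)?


z = (-5)·(1.17) + (2)·(0.84) - 1.84
  = -6.01
step(z) = 0 (z<0)

0


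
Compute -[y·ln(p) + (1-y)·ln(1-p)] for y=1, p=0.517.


BCE = -[y·ln(p) + (1-y)·ln(1-p)]
= -1·ln(0.517) - 0
= -ln(0.517) = 0.6597

0.6597


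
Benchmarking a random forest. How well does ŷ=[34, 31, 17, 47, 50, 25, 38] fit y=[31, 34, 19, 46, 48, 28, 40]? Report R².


ȳ = 35.1429
SS_res = Σ(y-ŷ)² = 40
SS_tot = Σ(y-ȳ)² = 636.86
R² = 1 - SS_res/SS_tot = 1 - 0.0628 = 0.9372

0.9372


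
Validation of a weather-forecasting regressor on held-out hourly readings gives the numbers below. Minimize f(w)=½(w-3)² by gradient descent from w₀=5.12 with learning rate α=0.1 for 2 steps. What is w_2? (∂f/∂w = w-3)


step 1: grad = 5.12-3 = 2.12; w = 5.12 - 0.1·(2.12) = 4.908
step 2: grad = 4.908-3 = 1.908; w = 4.908 - 0.1·(1.908) = 4.7172

4.7172


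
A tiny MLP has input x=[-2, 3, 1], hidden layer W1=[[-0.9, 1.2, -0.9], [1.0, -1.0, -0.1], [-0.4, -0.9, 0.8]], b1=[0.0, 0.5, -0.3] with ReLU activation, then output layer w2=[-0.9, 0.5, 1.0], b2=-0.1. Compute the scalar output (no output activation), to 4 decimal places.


z1[0] = (-0.9)·(-2) + (1.2)·(3) + (-0.9)·(1) + 0.0 = 4.5
z1[1] = (1.0)·(-2) + (-1.0)·(3) + (-0.1)·(1) + 0.5 = -4.6
z1[2] = (-0.4)·(-2) + (-0.9)·(3) + (0.8)·(1) - 0.3 = -1.4
h = ReLU(z1) = [4.5, 0.0, 0.0]
output = (-0.9)·(4.5) + (0.5)·(0.0) + (1.0)·(0.0) - 0.1 = -4.15

-4.15


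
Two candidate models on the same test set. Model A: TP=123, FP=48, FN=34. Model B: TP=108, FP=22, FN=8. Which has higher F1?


Model A: P=123/171=0.7193, R=123/157=0.7834, F1=2PR/(P+R)=2TP/(2TP+FP+FN)=246/328=0.75
Model B: P=108/130=0.8308, R=108/116=0.931, F1=2PR/(P+R)=2TP/(2TP+FP+FN)=216/246=0.878
0.75 < 0.878 → Model B

Model B


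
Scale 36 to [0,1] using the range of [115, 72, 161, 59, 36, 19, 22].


min=19, max=161
(36-19)/(161-19) = 17/142 = 0.1197

0.1197


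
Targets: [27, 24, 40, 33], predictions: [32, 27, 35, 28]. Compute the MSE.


Squared errors: (27-32)²=25, (24-27)²=9, (40-35)²=25, (33-28)²=25
Sum = 84
MSE = 84/4 = 21

21


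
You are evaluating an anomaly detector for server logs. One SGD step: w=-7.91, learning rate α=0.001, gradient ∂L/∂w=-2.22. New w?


w_new = w - α·∇
= -7.91 - 0.001·-2.22
= -7.91 + 0.00222
= -7.90778

-7.90778


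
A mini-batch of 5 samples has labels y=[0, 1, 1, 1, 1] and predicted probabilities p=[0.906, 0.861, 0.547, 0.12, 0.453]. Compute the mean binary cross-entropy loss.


L[0] = -ln(1-0.906) = -ln(0.094) = 2.3645
L[1] = -ln(0.861) = 0.1497
L[2] = -ln(0.547) = 0.6033
L[3] = -ln(0.12) = 2.1203
L[4] = -ln(0.453) = 0.7919
mean = (2.3645 + 0.1497 + 0.6033 + 2.1203 + 0.7919)/5 = 1.2059

1.2059


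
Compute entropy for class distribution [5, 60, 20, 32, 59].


Probabilities: [5/176, 60/176, 20/176, 32/176, 59/176] ≈ [0.0284, 0.3409, 0.1136, 0.1818, 0.3352]
H = -((5/176)·log₂(5/176) + (60/176)·log₂(60/176) + (20/176)·log₂(20/176) + (32/176)·log₂(32/176) + (59/176)·log₂(59/176))
  = 2.0075 bits

2.0075 bits


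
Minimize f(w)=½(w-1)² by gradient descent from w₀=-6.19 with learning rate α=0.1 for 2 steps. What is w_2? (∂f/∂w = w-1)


step 1: grad = -6.19-1 = -7.19; w = -6.19 - 0.1·(-7.19) = -5.471
step 2: grad = -5.471-1 = -6.471; w = -5.471 - 0.1·(-6.471) = -4.8239

-4.8239


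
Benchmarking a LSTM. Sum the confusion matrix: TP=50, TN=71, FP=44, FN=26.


Total = TP + TN + FP + FN
= 50 + 71 + 44 + 26
= 191
(Predicted positive: 94, predicted negative: 97)

191


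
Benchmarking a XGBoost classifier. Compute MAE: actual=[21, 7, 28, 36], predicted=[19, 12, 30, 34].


Absolute errors: |21-19|=2, |7-12|=5, |28-30|=2, |36-34|=2
Sum = 11
MAE = 11/4 = 11/4

11/4


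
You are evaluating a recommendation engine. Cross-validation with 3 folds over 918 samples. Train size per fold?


Fold size = 918/3 = 306
Training per fold = 918 - 306 = 612

612


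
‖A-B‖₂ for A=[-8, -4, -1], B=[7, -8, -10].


d = √((-8-7)² + (-4+ 8)² + (-1+ 10)²)
  = √(225 + 16 + 81)
  = √322 = 17.9444

17.9444


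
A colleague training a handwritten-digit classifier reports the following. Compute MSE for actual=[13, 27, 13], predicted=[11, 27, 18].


Squared errors: (13-11)²=4, (27-27)²=0, (13-18)²=25
Sum = 29
MSE = 29/3 = 29/3

29/3


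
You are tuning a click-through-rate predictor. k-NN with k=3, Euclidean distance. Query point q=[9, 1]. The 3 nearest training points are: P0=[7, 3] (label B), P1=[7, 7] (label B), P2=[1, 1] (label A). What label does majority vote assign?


d(q,P0) = 2.8284  (label B)
d(q,P1) = 6.3246  (label B)
d(q,P2) = 8.0  (label A)
Votes: A=1, B=2
Majority → B

B


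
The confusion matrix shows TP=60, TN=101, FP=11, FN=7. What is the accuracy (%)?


Accuracy = (TP+TN)/(TP+TN+FP+FN)
= (60+101)/(179)
= 161/179 = 89.94%

89.94%


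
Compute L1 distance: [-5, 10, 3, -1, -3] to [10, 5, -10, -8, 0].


d = |-5-10| + |10-5| + |3+ 10| + |-1+ 8| + |-3-0|
  = 15 + 5 + 13 + 7 + 3
  = 43

43


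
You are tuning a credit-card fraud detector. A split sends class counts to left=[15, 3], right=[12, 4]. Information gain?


Parent = [27, 7], H_parent = 0.7335
H_left = 0.65 (n=18), H_right = 0.8113 (n=16)
H_children = (18/34)·0.65 + (16/34)·0.8113 = 0.7259
IG = 0.7335 - 0.7259 = 0.0076

0.0076


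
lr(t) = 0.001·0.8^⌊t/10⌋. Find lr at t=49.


n_drops = ⌊49/10⌋ = 4
lr = 0.001·0.8^4 = 0.001·0.4096 = 0.0004096

0.0004096


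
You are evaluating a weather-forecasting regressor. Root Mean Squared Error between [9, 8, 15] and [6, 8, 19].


MSE = 25/3 = 8.3333
RMSE = √(25/3) = 2.8868

2.8868


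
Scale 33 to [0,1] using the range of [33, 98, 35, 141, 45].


min=33, max=141
(33-33)/(141-33) = 0/108 = 0.0

0.0


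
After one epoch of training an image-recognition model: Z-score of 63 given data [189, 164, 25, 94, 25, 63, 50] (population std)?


μ = 87.1429, σ = 60.9624
z = (63 - 87.1429)/60.9624 = -0.396

-0.396


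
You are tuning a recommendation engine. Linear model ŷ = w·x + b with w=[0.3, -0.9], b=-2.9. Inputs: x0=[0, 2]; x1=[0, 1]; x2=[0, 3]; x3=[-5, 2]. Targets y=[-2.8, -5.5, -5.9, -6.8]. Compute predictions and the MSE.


ŷ0 = (0.3)·(0) + (-0.9)·(2) - 2.9 = -4.7
ŷ1 = (0.3)·(0) + (-0.9)·(1) - 2.9 = -3.8
ŷ2 = (0.3)·(0) + (-0.9)·(3) - 2.9 = -5.6
ŷ3 = (0.3)·(-5) + (-0.9)·(2) - 2.9 = -6.2
errors² = [3.61, 2.89, 0.09, 0.36]
MSE = 6.9500/4 = 1.7375

1.7375


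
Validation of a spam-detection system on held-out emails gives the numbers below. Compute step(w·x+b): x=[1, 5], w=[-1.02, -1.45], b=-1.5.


z = (1)·(-1.02) + (5)·(-1.45) - 1.5
  = -9.77
step(z) = 0 (z<0)

0


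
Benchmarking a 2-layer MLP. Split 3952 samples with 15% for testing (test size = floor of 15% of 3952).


Test = ⌊3952·15/100⌋ = 592
Train = 3952 - 592 = 3360

Train: 3360, Test: 592


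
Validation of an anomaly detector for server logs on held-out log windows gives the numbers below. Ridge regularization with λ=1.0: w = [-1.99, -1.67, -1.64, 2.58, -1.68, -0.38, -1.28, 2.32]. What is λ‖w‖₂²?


‖w‖₂² = (-1.99)² + (-1.67)² + (-1.64)² + (2.58)² + (-1.68)² + (-0.38)² + (-1.28)² + (2.32)²
     = 3.9601 + 2.7889 + 2.6896 + 6.6564 + 2.8224 + 0.1444 + 1.6384 + 5.3824
     = 26.0826
λ·‖w‖₂² = 1.0·26.0826 = 26.0826

26.0826


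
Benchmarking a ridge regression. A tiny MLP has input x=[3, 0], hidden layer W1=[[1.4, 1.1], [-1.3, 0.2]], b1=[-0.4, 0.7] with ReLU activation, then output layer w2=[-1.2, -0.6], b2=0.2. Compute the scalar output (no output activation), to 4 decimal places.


z1[0] = (1.4)·(3) + (1.1)·(0) - 0.4 = 3.8
z1[1] = (-1.3)·(3) + (0.2)·(0) + 0.7 = -3.2
h = ReLU(z1) = [3.8, 0.0]
output = (-1.2)·(3.8) + (-0.6)·(0.0) + 0.2 = -4.36

-4.36


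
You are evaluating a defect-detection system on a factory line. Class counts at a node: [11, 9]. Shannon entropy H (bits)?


Probabilities: [11/20, 9/20] ≈ [0.55, 0.45]
H = -((11/20)·log₂(11/20) + (9/20)·log₂(9/20))
  = 0.9928 bits

0.9928 bits


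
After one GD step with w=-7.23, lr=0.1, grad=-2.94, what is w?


w_new = w - α·∇
= -7.23 - 0.1·-2.94
= -7.23 + 0.294
= -6.936

-6.936


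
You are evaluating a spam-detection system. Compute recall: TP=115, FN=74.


Recall = TP/(TP+FN)
= 115/(115+74)
= 115/189 = 60.85%

60.85%


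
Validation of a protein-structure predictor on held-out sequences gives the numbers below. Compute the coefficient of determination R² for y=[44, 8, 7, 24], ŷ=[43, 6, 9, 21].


ȳ = 20.75
SS_res = Σ(y-ŷ)² = 18
SS_tot = Σ(y-ȳ)² = 902.75
R² = 1 - SS_res/SS_tot = 1 - 0.0199 = 0.9801

0.9801


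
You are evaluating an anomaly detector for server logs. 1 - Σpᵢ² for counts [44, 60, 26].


Probabilities: [44/130, 60/130, 26/130] ≈ [0.3385, 0.4615, 0.2]
Σpᵢ² = (1936 + 3600 + 676)/130² = 6212/16900
Gini = 1 - Σpᵢ² = 1 - 6212/16900 = 0.6324

0.6324


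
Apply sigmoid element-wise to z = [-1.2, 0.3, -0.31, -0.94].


σ(-1.2) = 1/(1+e^1.2) = 0.2315
σ(0.3) = 1/(1+e^-0.3) = 0.5744
σ(-0.31) = 1/(1+e^0.31) = 0.4231
σ(-0.94) = 1/(1+e^0.94) = 0.2809
result = [0.2315, 0.5744, 0.4231, 0.2809]

[0.2315, 0.5744, 0.4231, 0.2809]


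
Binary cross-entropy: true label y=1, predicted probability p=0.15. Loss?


BCE = -[y·ln(p) + (1-y)·ln(1-p)]
= -1·ln(0.15) - 0
= -ln(0.15) = 1.8971

1.8971


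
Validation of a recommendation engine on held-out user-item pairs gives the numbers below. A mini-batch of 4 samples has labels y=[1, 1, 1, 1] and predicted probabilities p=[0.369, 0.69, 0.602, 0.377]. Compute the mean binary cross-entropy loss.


L[0] = -ln(0.369) = 0.997
L[1] = -ln(0.69) = 0.3711
L[2] = -ln(0.602) = 0.5075
L[3] = -ln(0.377) = 0.9755
mean = (0.997 + 0.3711 + 0.5075 + 0.9755)/4 = 0.7128

0.7128


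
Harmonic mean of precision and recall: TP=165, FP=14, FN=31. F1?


Precision = 165/179 = 0.9218
Recall = 165/196 = 0.8418
F1 = 2·P·R/(P+R) = 2·TP/(2·TP+FP+FN) = 330/(330+14+31) = 330/375 = 0.88

0.88


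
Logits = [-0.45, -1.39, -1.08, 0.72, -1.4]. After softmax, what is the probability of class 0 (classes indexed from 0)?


Exponentials: e^-0.45=0.6376, e^-1.39=0.2491, e^-1.08=0.3396, e^0.72=2.0544, e^-1.4=0.2466
Sum = 3.5273
Softmax = [0.1808, 0.0706, 0.0963, 0.5824, 0.0699]
p[0] = 0.6376/3.5273 = 0.1808

0.1808


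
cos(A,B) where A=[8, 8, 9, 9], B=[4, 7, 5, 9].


A·B = 8·4 + 8·7 + 9·5 + 9·9 = 214
‖A‖ = √290 = 17.0294, ‖B‖ = √171 = 13.0767
cos = 214/(√290·√171) = 214/√49590 = 0.961

0.961


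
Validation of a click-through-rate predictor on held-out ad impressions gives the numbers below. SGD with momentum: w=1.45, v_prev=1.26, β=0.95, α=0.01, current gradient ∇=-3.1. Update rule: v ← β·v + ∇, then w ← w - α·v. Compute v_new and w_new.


v_new = 0.95·1.26 - 3.1 = 1.197 - 3.1 = -1.903
w_new = 1.45 - 0.01·-1.903 = 1.45 + 0.01903 = 1.46903

v_new=-1.903, w_new=1.46903


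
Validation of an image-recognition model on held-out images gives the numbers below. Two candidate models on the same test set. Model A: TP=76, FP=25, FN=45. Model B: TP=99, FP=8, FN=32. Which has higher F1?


Model A: P=76/101=0.7525, R=76/121=0.6281, F1=2PR/(P+R)=2TP/(2TP+FP+FN)=152/222=0.6847
Model B: P=99/107=0.9252, R=99/131=0.7557, F1=2PR/(P+R)=2TP/(2TP+FP+FN)=198/238=0.8319
0.6847 < 0.8319 → Model B

Model B


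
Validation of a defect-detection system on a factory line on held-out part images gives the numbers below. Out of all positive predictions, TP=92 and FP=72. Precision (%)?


Precision = TP/(TP+FP)
= 92/(92+72)
= 92/164 = 56.1%

56.1%


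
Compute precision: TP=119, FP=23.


Precision = TP/(TP+FP)
= 119/(119+23)
= 119/142 = 83.8%

83.8%


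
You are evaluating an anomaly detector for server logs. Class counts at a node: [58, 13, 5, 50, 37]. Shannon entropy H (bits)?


Probabilities: [58/163, 13/163, 5/163, 50/163, 37/163] ≈ [0.3558, 0.0798, 0.0307, 0.3067, 0.227]
H = -((58/163)·log₂(58/163) + (13/163)·log₂(13/163) + (5/163)·log₂(5/163) + (50/163)·log₂(50/163) + (37/163)·log₂(37/163))
  = 1.9842 bits

1.9842 bits


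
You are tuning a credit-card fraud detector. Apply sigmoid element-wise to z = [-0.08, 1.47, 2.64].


σ(-0.08) = 1/(1+e^0.08) = 0.48
σ(1.47) = 1/(1+e^-1.47) = 0.8131
σ(2.64) = 1/(1+e^-2.64) = 0.9334
result = [0.48, 0.8131, 0.9334]

[0.48, 0.8131, 0.9334]


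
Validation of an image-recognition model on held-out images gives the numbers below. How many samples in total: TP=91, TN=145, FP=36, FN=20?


Total = TP + TN + FP + FN
= 91 + 145 + 36 + 20
= 292
(Predicted positive: 127, predicted negative: 165)

292


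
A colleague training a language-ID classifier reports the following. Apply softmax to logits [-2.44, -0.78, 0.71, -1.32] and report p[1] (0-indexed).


Exponentials: e^-2.44=0.0872, e^-0.78=0.4584, e^0.71=2.034, e^-1.32=0.2671
Sum = 2.8467
Softmax = [0.0306, 0.161, 0.7145, 0.0938]
p[1] = 0.4584/2.8467 = 0.161

0.161


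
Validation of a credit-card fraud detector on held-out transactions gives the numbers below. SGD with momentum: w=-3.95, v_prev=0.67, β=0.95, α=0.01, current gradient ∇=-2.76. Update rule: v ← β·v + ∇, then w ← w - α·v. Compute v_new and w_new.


v_new = 0.95·0.67 - 2.76 = 0.6365 - 2.76 = -2.1235
w_new = -3.95 - 0.01·-2.1235 = -3.95 + 0.021235 = -3.928765

v_new=-2.1235, w_new=-3.928765


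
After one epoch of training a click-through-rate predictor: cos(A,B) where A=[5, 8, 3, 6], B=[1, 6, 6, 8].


A·B = 5·1 + 8·6 + 3·6 + 6·8 = 119
‖A‖ = √134 = 11.5758, ‖B‖ = √137 = 11.7047
cos = 119/(√134·√137) = 119/√18358 = 0.8783

0.8783


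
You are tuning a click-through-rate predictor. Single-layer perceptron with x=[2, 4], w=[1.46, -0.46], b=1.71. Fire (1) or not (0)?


z = (2)·(1.46) + (4)·(-0.46) + 1.71
  = 2.79
step(z) = 1 (z≥0)

1


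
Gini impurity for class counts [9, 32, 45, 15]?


Probabilities: [9/101, 32/101, 45/101, 15/101] ≈ [0.0891, 0.3168, 0.4455, 0.1485]
Σpᵢ² = (81 + 1024 + 2025 + 225)/101² = 3355/10201
Gini = 1 - Σpᵢ² = 1 - 3355/10201 = 0.6711

0.6711


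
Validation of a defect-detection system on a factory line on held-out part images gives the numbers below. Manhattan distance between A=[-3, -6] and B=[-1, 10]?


d = |-3+ 1| + |-6-10|
  = 2 + 16
  = 18

18


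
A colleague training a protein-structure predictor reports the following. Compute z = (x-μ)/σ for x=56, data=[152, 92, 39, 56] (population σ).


μ = 84.75, σ = 43.2861
z = (56 - 84.75)/43.2861 = -0.6642

-0.6642


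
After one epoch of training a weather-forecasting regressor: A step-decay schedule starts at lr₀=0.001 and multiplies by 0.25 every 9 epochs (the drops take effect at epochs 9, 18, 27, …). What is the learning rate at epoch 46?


n_drops = ⌊46/9⌋ = 5
lr = 0.001·0.25^5 = 0.001·0.0009765625 = 0.0000009765625

0.0000009765625


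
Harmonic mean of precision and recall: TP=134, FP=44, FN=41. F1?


Precision = 134/178 = 0.7528
Recall = 134/175 = 0.7657
F1 = 2·P·R/(P+R) = 2·TP/(2·TP+FP+FN) = 268/(268+44+41) = 268/353 = 0.7592

0.7592


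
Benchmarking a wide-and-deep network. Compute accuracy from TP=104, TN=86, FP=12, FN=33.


Accuracy = (TP+TN)/(TP+TN+FP+FN)
= (104+86)/(235)
= 190/235 = 80.85%

80.85%


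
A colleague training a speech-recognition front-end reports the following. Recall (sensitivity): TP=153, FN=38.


Recall = TP/(TP+FN)
= 153/(153+38)
= 153/191 = 80.1%

80.1%


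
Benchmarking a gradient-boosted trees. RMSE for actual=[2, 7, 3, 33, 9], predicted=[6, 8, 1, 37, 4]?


MSE = 62/5 = 12.4
RMSE = √(62/5) = 3.5214

3.5214


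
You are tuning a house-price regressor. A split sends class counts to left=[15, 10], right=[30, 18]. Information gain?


Parent = [45, 28], H_parent = 0.9605
H_left = 0.971 (n=25), H_right = 0.9544 (n=48)
H_children = (25/73)·0.971 + (48/73)·0.9544 = 0.9601
IG = 0.9605 - 0.9601 = 0.0004

0.0004


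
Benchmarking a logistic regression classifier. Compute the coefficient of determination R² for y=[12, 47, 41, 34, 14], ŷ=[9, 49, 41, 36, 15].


ȳ = 29.6
SS_res = Σ(y-ŷ)² = 18
SS_tot = Σ(y-ȳ)² = 1005.2
R² = 1 - SS_res/SS_tot = 1 - 0.0179 = 0.9821

0.9821


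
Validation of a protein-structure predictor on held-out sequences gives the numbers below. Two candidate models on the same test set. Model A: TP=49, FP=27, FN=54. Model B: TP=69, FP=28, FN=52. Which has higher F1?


Model A: P=49/76=0.6447, R=49/103=0.4757, F1=2PR/(P+R)=2TP/(2TP+FP+FN)=98/179=0.5475
Model B: P=69/97=0.7113, R=69/121=0.5702, F1=2PR/(P+R)=2TP/(2TP+FP+FN)=138/218=0.633
0.5475 < 0.633 → Model B

Model B


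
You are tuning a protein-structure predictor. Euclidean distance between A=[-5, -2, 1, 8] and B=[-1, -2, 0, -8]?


d = √((-5+ 1)² + (-2+ 2)² + (1-0)² + (8+ 8)²)
  = √(16 + 0 + 1 + 256)
  = √273 = 16.5227

16.5227


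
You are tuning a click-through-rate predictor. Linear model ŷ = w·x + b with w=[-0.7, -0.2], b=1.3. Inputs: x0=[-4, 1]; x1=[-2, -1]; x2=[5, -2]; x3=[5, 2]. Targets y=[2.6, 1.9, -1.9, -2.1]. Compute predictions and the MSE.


ŷ0 = (-0.7)·(-4) + (-0.2)·(1) + 1.3 = 3.9
ŷ1 = (-0.7)·(-2) + (-0.2)·(-1) + 1.3 = 2.9
ŷ2 = (-0.7)·(5) + (-0.2)·(-2) + 1.3 = -1.8
ŷ3 = (-0.7)·(5) + (-0.2)·(2) + 1.3 = -2.6
errors² = [1.69, 1.0, 0.01, 0.25]
MSE = 2.9500/4 = 0.7375

0.7375


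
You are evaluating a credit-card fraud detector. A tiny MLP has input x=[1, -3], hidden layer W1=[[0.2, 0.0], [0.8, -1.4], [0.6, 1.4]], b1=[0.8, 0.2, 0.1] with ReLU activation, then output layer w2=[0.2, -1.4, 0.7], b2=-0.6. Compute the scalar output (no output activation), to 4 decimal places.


z1[0] = (0.2)·(1) + (0.0)·(-3) + 0.8 = 1.0
z1[1] = (0.8)·(1) + (-1.4)·(-3) + 0.2 = 5.2
z1[2] = (0.6)·(1) + (1.4)·(-3) + 0.1 = -3.5
h = ReLU(z1) = [1.0, 5.2, 0.0]
output = (0.2)·(1.0) + (-1.4)·(5.2) + (0.7)·(0.0) - 0.6 = -7.68

-7.68


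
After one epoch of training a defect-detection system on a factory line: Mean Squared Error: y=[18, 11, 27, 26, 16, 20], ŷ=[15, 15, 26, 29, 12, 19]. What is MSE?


Squared errors: (18-15)²=9, (11-15)²=16, (27-26)²=1, (26-29)²=9, (16-12)²=16, (20-19)²=1
Sum = 52
MSE = 52/6 = 26/3

26/3


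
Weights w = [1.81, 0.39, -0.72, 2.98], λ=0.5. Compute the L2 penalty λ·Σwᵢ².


‖w‖₂² = (1.81)² + (0.39)² + (-0.72)² + (2.98)²
     = 3.2761 + 0.1521 + 0.5184 + 8.8804
     = 12.827
λ·‖w‖₂² = 0.5·12.827 = 6.4135

6.4135


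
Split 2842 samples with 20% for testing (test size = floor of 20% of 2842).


Test = ⌊2842·20/100⌋ = 568
Train = 2842 - 568 = 2274

Train: 2274, Test: 568


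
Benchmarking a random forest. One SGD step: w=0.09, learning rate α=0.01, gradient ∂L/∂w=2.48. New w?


w_new = w - α·∇
= 0.09 - 0.01·2.48
= 0.09 - 0.0248
= 0.0652

0.0652


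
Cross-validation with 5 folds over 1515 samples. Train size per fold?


Fold size = 1515/5 = 303
Training per fold = 1515 - 303 = 1212

1212


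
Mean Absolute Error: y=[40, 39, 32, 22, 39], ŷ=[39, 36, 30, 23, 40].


Absolute errors: |40-39|=1, |39-36|=3, |32-30|=2, |22-23|=1, |39-40|=1
Sum = 8
MAE = 8/5 = 8/5

8/5


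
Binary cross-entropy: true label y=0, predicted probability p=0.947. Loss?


BCE = -[y·ln(p) + (1-y)·ln(1-p)]
= -0 - 1·ln(1-0.947)
= -ln(0.053) = 2.9375

2.9375


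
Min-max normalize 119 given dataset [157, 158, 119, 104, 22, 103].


min=22, max=158
(119-22)/(158-22) = 97/136 = 0.7132

0.7132


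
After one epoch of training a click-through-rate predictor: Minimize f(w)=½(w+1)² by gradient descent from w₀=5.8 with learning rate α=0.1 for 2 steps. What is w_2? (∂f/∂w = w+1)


step 1: grad = 5.8+1 = 6.8; w = 5.8 - 0.1·(6.8) = 5.12
step 2: grad = 5.12+1 = 6.12; w = 5.12 - 0.1·(6.12) = 4.508

4.508


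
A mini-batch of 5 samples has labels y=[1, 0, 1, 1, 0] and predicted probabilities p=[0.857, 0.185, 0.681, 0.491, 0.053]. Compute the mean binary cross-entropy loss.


L[0] = -ln(0.857) = 0.1543
L[1] = -ln(1-0.185) = -ln(0.815) = 0.2046
L[2] = -ln(0.681) = 0.3842
L[3] = -ln(0.491) = 0.7113
L[4] = -ln(1-0.053) = -ln(0.947) = 0.0545
mean = (0.1543 + 0.2046 + 0.3842 + 0.7113 + 0.0545)/5 = 0.3018

0.3018


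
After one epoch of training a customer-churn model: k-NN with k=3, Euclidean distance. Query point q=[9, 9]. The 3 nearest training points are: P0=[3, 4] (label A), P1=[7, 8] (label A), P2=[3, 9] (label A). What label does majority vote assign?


d(q,P0) = 7.8102  (label A)
d(q,P1) = 2.2361  (label A)
d(q,P2) = 6.0  (label A)
Votes: A=3, B=0
Majority → A

A


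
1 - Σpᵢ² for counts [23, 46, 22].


Probabilities: [23/91, 46/91, 22/91] ≈ [0.2527, 0.5055, 0.2418]
Σpᵢ² = (529 + 2116 + 484)/91² = 3129/8281
Gini = 1 - Σpᵢ² = 1 - 3129/8281 = 0.6221

0.6221


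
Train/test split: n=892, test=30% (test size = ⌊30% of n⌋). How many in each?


Test = ⌊892·30/100⌋ = 267
Train = 892 - 267 = 625

Train: 625, Test: 267


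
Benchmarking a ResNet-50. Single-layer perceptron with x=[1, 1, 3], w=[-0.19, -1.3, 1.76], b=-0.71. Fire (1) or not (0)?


z = (1)·(-0.19) + (1)·(-1.3) + (3)·(1.76) - 0.71
  = 3.08
step(z) = 1 (z≥0)

1


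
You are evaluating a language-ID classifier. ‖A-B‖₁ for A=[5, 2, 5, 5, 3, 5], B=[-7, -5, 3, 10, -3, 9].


d = |5+ 7| + |2+ 5| + |5-3| + |5-10| + |3+ 3| + |5-9|
  = 12 + 7 + 2 + 5 + 6 + 4
  = 36

36


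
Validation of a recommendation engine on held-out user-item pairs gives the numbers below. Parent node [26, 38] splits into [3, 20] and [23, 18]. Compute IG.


Parent = [26, 38], H_parent = 0.9745
H_left = 0.5586 (n=23), H_right = 0.9892 (n=41)
H_children = (23/64)·0.5586 + (41/64)·0.9892 = 0.8345
IG = 0.9745 - 0.8345 = 0.14

0.14


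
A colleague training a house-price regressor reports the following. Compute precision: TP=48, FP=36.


Precision = TP/(TP+FP)
= 48/(48+36)
= 48/84 = 57.14%

57.14%


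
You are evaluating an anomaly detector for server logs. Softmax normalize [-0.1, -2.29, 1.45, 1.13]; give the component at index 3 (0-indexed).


Exponentials: e^-0.1=0.9048, e^-2.29=0.1013, e^1.45=4.2631, e^1.13=3.0957
Sum = 8.3649
Softmax = [0.1082, 0.0121, 0.5096, 0.3701]
p[3] = 3.0957/8.3649 = 0.3701

0.3701


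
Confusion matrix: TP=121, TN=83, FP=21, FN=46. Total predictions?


Total = TP + TN + FP + FN
= 121 + 83 + 21 + 46
= 271
(Predicted positive: 142, predicted negative: 129)

271


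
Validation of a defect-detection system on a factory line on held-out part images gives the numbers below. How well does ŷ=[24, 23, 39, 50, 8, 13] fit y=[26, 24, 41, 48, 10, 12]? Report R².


ȳ = 26.8333
SS_res = Σ(y-ŷ)² = 18
SS_tot = Σ(y-ȳ)² = 1160.83
R² = 1 - SS_res/SS_tot = 1 - 0.0155 = 0.9845

0.9845


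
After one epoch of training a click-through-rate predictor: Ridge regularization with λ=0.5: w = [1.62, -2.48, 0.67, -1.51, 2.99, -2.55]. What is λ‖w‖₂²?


‖w‖₂² = (1.62)² + (-2.48)² + (0.67)² + (-1.51)² + (2.99)² + (-2.55)²
     = 2.6244 + 6.1504 + 0.4489 + 2.2801 + 8.9401 + 6.5025
     = 26.9464
λ·‖w‖₂² = 0.5·26.9464 = 13.4732

13.4732


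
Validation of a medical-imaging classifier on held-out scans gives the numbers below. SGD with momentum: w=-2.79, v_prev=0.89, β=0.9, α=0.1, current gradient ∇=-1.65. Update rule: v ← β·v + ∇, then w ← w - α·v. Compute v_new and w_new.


v_new = 0.9·0.89 - 1.65 = 0.801 - 1.65 = -0.849
w_new = -2.79 - 0.1·-0.849 = -2.79 + 0.0849 = -2.7051

v_new=-0.849, w_new=-2.7051


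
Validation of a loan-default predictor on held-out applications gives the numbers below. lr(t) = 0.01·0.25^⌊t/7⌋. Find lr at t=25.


n_drops = ⌊25/7⌋ = 3
lr = 0.01·0.25^3 = 0.01·0.015625 = 0.00015625

0.00015625


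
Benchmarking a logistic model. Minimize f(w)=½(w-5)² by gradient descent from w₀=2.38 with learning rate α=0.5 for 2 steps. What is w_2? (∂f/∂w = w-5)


step 1: grad = 2.38-5 = -2.62; w = 2.38 - 0.5·(-2.62) = 3.69
step 2: grad = 3.69-5 = -1.31; w = 3.69 - 0.5·(-1.31) = 4.345

4.345


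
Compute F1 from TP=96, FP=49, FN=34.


Precision = 96/145 = 0.6621
Recall = 96/130 = 0.7385
F1 = 2·P·R/(P+R) = 2·TP/(2·TP+FP+FN) = 192/(192+49+34) = 192/275 = 0.6982

0.6982


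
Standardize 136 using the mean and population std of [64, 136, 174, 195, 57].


μ = 125.2, σ = 56.1548
z = (136 - 125.2)/56.1548 = 0.1923

0.1923


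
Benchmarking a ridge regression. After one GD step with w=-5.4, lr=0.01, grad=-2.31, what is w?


w_new = w - α·∇
= -5.4 - 0.01·-2.31
= -5.4 + 0.0231
= -5.3769

-5.3769


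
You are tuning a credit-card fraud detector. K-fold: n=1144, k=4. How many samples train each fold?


Fold size = 1144/4 = 286
Training per fold = 1144 - 286 = 858

858


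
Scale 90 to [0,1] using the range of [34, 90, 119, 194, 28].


min=28, max=194
(90-28)/(194-28) = 62/166 = 0.3735

0.3735


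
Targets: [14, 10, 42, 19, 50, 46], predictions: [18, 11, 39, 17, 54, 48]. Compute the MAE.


Absolute errors: |14-18|=4, |10-11|=1, |42-39|=3, |19-17|=2, |50-54|=4, |46-48|=2
Sum = 16
MAE = 16/6 = 8/3

8/3


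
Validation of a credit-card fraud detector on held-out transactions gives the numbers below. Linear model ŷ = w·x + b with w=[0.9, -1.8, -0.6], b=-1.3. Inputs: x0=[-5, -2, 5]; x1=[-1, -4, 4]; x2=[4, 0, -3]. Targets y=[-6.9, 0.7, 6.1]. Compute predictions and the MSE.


ŷ0 = (0.9)·(-5) + (-1.8)·(-2) + (-0.6)·(5) - 1.3 = -5.2
ŷ1 = (0.9)·(-1) + (-1.8)·(-4) + (-0.6)·(4) - 1.3 = 2.6
ŷ2 = (0.9)·(4) + (-1.8)·(0) + (-0.6)·(-3) - 1.3 = 4.1
errors² = [2.89, 3.61, 4.0]
MSE = 10.5000/3 = 3.5

3.5


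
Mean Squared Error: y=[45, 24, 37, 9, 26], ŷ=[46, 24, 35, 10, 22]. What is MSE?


Squared errors: (45-46)²=1, (24-24)²=0, (37-35)²=4, (9-10)²=1, (26-22)²=16
Sum = 22
MSE = 22/5 = 22/5

22/5


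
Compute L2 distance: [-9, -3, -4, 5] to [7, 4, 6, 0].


d = √((-9-7)² + (-3-4)² + (-4-6)² + (5-0)²)
  = √(256 + 49 + 100 + 25)
  = √430 = 20.7364

20.7364


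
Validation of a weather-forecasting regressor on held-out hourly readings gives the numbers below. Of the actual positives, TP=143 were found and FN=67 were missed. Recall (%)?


Recall = TP/(TP+FN)
= 143/(143+67)
= 143/210 = 68.1%

68.1%


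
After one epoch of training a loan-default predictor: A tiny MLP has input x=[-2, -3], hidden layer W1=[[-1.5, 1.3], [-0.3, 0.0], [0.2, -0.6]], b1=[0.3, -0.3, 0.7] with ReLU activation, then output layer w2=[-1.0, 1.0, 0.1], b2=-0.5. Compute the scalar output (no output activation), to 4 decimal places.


z1[0] = (-1.5)·(-2) + (1.3)·(-3) + 0.3 = -0.6
z1[1] = (-0.3)·(-2) + (0.0)·(-3) - 0.3 = 0.3
z1[2] = (0.2)·(-2) + (-0.6)·(-3) + 0.7 = 2.1
h = ReLU(z1) = [0.0, 0.3, 2.1]
output = (-1.0)·(0.0) + (1.0)·(0.3) + (0.1)·(2.1) - 0.5 = 0.01

0.01


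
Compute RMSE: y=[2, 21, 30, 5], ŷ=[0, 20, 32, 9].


MSE = 25/4 = 6.25
RMSE = √(25/4) = 2.5

2.5


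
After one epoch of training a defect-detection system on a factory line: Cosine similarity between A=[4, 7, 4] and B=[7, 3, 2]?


A·B = 4·7 + 7·3 + 4·2 = 57
‖A‖ = √81 = 9, ‖B‖ = √62 = 7.874
cos = 57/(√81·√62) = 57/√5022 = 0.8043

0.8043


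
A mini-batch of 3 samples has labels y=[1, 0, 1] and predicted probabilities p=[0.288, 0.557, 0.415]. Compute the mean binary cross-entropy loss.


L[0] = -ln(0.288) = 1.2448
L[1] = -ln(1-0.557) = -ln(0.443) = 0.8142
L[2] = -ln(0.415) = 0.8795
mean = (1.2448 + 0.8142 + 0.8795)/3 = 0.9795

0.9795


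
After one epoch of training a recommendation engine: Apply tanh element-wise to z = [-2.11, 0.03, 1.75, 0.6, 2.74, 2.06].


tanh(-2.11) = -0.971
tanh(0.03) = 0.03
tanh(1.75) = 0.9414
tanh(0.6) = 0.537
tanh(2.74) = 0.9917
tanh(2.06) = 0.968
result = [-0.971, 0.03, 0.9414, 0.537, 0.9917, 0.968]

[-0.971, 0.03, 0.9414, 0.537, 0.9917, 0.968]


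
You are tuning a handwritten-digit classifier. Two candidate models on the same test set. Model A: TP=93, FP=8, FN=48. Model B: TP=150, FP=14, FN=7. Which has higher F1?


Model A: P=93/101=0.9208, R=93/141=0.6596, F1=2PR/(P+R)=2TP/(2TP+FP+FN)=186/242=0.7686
Model B: P=150/164=0.9146, R=150/157=0.9554, F1=2PR/(P+R)=2TP/(2TP+FP+FN)=300/321=0.9346
0.7686 < 0.9346 → Model B

Model B


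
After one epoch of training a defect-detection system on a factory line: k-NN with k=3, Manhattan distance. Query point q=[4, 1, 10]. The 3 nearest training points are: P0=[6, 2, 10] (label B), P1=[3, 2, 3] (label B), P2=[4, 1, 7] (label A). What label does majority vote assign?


d(q,P0) = 3  (label B)
d(q,P1) = 9  (label B)
d(q,P2) = 3  (label A)
Votes: A=1, B=2
Majority → B

B


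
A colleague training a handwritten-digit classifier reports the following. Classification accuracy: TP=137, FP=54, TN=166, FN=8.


Accuracy = (TP+TN)/(TP+TN+FP+FN)
= (137+166)/(365)
= 303/365 = 83.01%

83.01%


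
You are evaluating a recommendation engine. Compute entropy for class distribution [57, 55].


Probabilities: [57/112, 55/112] ≈ [0.5089, 0.4911]
H = -((57/112)·log₂(57/112) + (55/112)·log₂(55/112))
  = 0.9998 bits

0.9998 bits


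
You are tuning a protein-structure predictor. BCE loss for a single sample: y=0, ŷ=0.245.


BCE = -[y·ln(p) + (1-y)·ln(1-p)]
= -0 - 1·ln(1-0.245)
= -ln(0.755) = 0.281

0.281


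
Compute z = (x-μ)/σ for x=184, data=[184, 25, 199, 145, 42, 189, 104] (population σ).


μ = 126.8571, σ = 66.2882
z = (184 - 126.8571)/66.2882 = 0.862

0.862


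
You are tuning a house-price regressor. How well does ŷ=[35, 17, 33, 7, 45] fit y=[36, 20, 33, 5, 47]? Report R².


ȳ = 28.2
SS_res = Σ(y-ŷ)² = 18
SS_tot = Σ(y-ȳ)² = 1042.8
R² = 1 - SS_res/SS_tot = 1 - 0.0173 = 0.9827

0.9827


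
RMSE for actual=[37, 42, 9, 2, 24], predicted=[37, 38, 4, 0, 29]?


MSE = 70/5 = 14
RMSE = √(70/5) = 3.7417

3.7417


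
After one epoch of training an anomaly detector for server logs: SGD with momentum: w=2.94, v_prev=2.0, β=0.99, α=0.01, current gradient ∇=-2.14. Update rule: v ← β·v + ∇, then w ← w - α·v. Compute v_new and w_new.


v_new = 0.99·2.0 - 2.14 = 1.98 - 2.14 = -0.16
w_new = 2.94 - 0.01·-0.16 = 2.94 + 0.0016 = 2.9416

v_new=-0.16, w_new=2.9416
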